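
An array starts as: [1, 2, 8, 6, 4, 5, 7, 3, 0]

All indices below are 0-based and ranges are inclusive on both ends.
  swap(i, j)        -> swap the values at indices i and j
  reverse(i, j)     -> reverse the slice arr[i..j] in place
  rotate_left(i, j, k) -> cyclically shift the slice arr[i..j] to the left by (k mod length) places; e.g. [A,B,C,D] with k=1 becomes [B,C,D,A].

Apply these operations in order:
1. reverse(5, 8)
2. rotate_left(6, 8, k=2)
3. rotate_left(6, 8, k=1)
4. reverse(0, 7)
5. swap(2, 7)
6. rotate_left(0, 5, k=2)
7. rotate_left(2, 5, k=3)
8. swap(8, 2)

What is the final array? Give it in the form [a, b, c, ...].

Answer: [1, 4, 5, 6, 8, 7, 2, 0, 3]

Derivation:
After 1 (reverse(5, 8)): [1, 2, 8, 6, 4, 0, 3, 7, 5]
After 2 (rotate_left(6, 8, k=2)): [1, 2, 8, 6, 4, 0, 5, 3, 7]
After 3 (rotate_left(6, 8, k=1)): [1, 2, 8, 6, 4, 0, 3, 7, 5]
After 4 (reverse(0, 7)): [7, 3, 0, 4, 6, 8, 2, 1, 5]
After 5 (swap(2, 7)): [7, 3, 1, 4, 6, 8, 2, 0, 5]
After 6 (rotate_left(0, 5, k=2)): [1, 4, 6, 8, 7, 3, 2, 0, 5]
After 7 (rotate_left(2, 5, k=3)): [1, 4, 3, 6, 8, 7, 2, 0, 5]
After 8 (swap(8, 2)): [1, 4, 5, 6, 8, 7, 2, 0, 3]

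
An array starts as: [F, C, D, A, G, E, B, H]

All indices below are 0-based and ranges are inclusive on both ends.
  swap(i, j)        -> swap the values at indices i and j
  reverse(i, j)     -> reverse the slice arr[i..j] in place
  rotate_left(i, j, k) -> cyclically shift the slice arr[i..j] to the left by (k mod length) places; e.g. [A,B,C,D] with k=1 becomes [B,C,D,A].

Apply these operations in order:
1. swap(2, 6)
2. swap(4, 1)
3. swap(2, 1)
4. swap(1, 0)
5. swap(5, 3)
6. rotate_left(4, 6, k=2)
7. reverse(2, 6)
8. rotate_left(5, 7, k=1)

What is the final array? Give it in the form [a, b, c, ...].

After 1 (swap(2, 6)): [F, C, B, A, G, E, D, H]
After 2 (swap(4, 1)): [F, G, B, A, C, E, D, H]
After 3 (swap(2, 1)): [F, B, G, A, C, E, D, H]
After 4 (swap(1, 0)): [B, F, G, A, C, E, D, H]
After 5 (swap(5, 3)): [B, F, G, E, C, A, D, H]
After 6 (rotate_left(4, 6, k=2)): [B, F, G, E, D, C, A, H]
After 7 (reverse(2, 6)): [B, F, A, C, D, E, G, H]
After 8 (rotate_left(5, 7, k=1)): [B, F, A, C, D, G, H, E]

Answer: [B, F, A, C, D, G, H, E]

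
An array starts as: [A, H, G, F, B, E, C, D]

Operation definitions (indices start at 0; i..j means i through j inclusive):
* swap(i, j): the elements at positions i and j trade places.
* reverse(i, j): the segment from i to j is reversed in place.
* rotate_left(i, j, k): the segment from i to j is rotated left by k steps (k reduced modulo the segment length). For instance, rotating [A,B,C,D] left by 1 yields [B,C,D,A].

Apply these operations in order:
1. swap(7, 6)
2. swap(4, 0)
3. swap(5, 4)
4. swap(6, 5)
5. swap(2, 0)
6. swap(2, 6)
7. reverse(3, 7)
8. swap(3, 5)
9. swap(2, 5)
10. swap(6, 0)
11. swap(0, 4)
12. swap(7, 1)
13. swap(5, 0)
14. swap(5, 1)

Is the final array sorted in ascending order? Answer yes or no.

After 1 (swap(7, 6)): [A, H, G, F, B, E, D, C]
After 2 (swap(4, 0)): [B, H, G, F, A, E, D, C]
After 3 (swap(5, 4)): [B, H, G, F, E, A, D, C]
After 4 (swap(6, 5)): [B, H, G, F, E, D, A, C]
After 5 (swap(2, 0)): [G, H, B, F, E, D, A, C]
After 6 (swap(2, 6)): [G, H, A, F, E, D, B, C]
After 7 (reverse(3, 7)): [G, H, A, C, B, D, E, F]
After 8 (swap(3, 5)): [G, H, A, D, B, C, E, F]
After 9 (swap(2, 5)): [G, H, C, D, B, A, E, F]
After 10 (swap(6, 0)): [E, H, C, D, B, A, G, F]
After 11 (swap(0, 4)): [B, H, C, D, E, A, G, F]
After 12 (swap(7, 1)): [B, F, C, D, E, A, G, H]
After 13 (swap(5, 0)): [A, F, C, D, E, B, G, H]
After 14 (swap(5, 1)): [A, B, C, D, E, F, G, H]

Answer: yes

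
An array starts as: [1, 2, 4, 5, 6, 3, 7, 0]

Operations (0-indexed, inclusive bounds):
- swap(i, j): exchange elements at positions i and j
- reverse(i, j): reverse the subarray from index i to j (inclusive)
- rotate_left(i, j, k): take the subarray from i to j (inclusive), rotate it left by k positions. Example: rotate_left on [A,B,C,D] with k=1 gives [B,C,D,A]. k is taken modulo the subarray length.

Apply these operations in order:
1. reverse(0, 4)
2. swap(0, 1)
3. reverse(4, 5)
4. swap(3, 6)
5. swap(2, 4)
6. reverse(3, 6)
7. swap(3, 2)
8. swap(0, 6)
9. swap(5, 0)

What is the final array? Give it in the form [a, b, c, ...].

Answer: [4, 6, 2, 3, 1, 7, 5, 0]

Derivation:
After 1 (reverse(0, 4)): [6, 5, 4, 2, 1, 3, 7, 0]
After 2 (swap(0, 1)): [5, 6, 4, 2, 1, 3, 7, 0]
After 3 (reverse(4, 5)): [5, 6, 4, 2, 3, 1, 7, 0]
After 4 (swap(3, 6)): [5, 6, 4, 7, 3, 1, 2, 0]
After 5 (swap(2, 4)): [5, 6, 3, 7, 4, 1, 2, 0]
After 6 (reverse(3, 6)): [5, 6, 3, 2, 1, 4, 7, 0]
After 7 (swap(3, 2)): [5, 6, 2, 3, 1, 4, 7, 0]
After 8 (swap(0, 6)): [7, 6, 2, 3, 1, 4, 5, 0]
After 9 (swap(5, 0)): [4, 6, 2, 3, 1, 7, 5, 0]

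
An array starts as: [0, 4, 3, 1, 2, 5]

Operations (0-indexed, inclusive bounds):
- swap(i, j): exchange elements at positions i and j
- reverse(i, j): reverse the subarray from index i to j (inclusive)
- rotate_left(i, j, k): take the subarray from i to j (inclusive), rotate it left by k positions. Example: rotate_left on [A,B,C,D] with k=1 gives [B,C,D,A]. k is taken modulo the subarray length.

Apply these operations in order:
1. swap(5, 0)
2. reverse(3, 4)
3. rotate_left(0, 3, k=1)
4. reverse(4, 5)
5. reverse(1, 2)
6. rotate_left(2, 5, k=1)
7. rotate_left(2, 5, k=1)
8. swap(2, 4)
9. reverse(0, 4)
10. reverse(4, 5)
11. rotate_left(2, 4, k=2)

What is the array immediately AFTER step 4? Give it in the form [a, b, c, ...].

Answer: [4, 3, 2, 5, 0, 1]

Derivation:
After 1 (swap(5, 0)): [5, 4, 3, 1, 2, 0]
After 2 (reverse(3, 4)): [5, 4, 3, 2, 1, 0]
After 3 (rotate_left(0, 3, k=1)): [4, 3, 2, 5, 1, 0]
After 4 (reverse(4, 5)): [4, 3, 2, 5, 0, 1]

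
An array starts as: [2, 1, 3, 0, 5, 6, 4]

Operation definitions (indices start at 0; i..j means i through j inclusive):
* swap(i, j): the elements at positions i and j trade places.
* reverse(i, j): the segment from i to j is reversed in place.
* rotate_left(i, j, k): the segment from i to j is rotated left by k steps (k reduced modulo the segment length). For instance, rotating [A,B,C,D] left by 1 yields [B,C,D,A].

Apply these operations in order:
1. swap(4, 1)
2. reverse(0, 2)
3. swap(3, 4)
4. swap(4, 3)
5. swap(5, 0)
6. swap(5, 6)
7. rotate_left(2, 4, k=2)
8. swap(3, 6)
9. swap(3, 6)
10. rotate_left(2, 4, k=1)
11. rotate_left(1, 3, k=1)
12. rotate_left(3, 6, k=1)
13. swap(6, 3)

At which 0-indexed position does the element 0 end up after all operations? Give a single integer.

After 1 (swap(4, 1)): [2, 5, 3, 0, 1, 6, 4]
After 2 (reverse(0, 2)): [3, 5, 2, 0, 1, 6, 4]
After 3 (swap(3, 4)): [3, 5, 2, 1, 0, 6, 4]
After 4 (swap(4, 3)): [3, 5, 2, 0, 1, 6, 4]
After 5 (swap(5, 0)): [6, 5, 2, 0, 1, 3, 4]
After 6 (swap(5, 6)): [6, 5, 2, 0, 1, 4, 3]
After 7 (rotate_left(2, 4, k=2)): [6, 5, 1, 2, 0, 4, 3]
After 8 (swap(3, 6)): [6, 5, 1, 3, 0, 4, 2]
After 9 (swap(3, 6)): [6, 5, 1, 2, 0, 4, 3]
After 10 (rotate_left(2, 4, k=1)): [6, 5, 2, 0, 1, 4, 3]
After 11 (rotate_left(1, 3, k=1)): [6, 2, 0, 5, 1, 4, 3]
After 12 (rotate_left(3, 6, k=1)): [6, 2, 0, 1, 4, 3, 5]
After 13 (swap(6, 3)): [6, 2, 0, 5, 4, 3, 1]

Answer: 2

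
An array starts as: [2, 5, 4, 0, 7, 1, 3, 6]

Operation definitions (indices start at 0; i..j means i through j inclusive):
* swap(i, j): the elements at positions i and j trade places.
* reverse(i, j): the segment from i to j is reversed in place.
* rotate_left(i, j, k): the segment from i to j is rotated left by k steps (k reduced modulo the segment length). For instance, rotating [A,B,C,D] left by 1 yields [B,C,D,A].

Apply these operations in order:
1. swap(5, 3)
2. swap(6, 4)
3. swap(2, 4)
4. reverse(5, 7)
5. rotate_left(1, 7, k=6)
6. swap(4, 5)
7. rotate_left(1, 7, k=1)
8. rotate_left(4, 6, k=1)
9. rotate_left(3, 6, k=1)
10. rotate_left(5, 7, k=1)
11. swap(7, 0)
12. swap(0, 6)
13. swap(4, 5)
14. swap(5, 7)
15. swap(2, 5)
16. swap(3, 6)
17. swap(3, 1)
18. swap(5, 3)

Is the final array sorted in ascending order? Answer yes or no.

Answer: yes

Derivation:
After 1 (swap(5, 3)): [2, 5, 4, 1, 7, 0, 3, 6]
After 2 (swap(6, 4)): [2, 5, 4, 1, 3, 0, 7, 6]
After 3 (swap(2, 4)): [2, 5, 3, 1, 4, 0, 7, 6]
After 4 (reverse(5, 7)): [2, 5, 3, 1, 4, 6, 7, 0]
After 5 (rotate_left(1, 7, k=6)): [2, 0, 5, 3, 1, 4, 6, 7]
After 6 (swap(4, 5)): [2, 0, 5, 3, 4, 1, 6, 7]
After 7 (rotate_left(1, 7, k=1)): [2, 5, 3, 4, 1, 6, 7, 0]
After 8 (rotate_left(4, 6, k=1)): [2, 5, 3, 4, 6, 7, 1, 0]
After 9 (rotate_left(3, 6, k=1)): [2, 5, 3, 6, 7, 1, 4, 0]
After 10 (rotate_left(5, 7, k=1)): [2, 5, 3, 6, 7, 4, 0, 1]
After 11 (swap(7, 0)): [1, 5, 3, 6, 7, 4, 0, 2]
After 12 (swap(0, 6)): [0, 5, 3, 6, 7, 4, 1, 2]
After 13 (swap(4, 5)): [0, 5, 3, 6, 4, 7, 1, 2]
After 14 (swap(5, 7)): [0, 5, 3, 6, 4, 2, 1, 7]
After 15 (swap(2, 5)): [0, 5, 2, 6, 4, 3, 1, 7]
After 16 (swap(3, 6)): [0, 5, 2, 1, 4, 3, 6, 7]
After 17 (swap(3, 1)): [0, 1, 2, 5, 4, 3, 6, 7]
After 18 (swap(5, 3)): [0, 1, 2, 3, 4, 5, 6, 7]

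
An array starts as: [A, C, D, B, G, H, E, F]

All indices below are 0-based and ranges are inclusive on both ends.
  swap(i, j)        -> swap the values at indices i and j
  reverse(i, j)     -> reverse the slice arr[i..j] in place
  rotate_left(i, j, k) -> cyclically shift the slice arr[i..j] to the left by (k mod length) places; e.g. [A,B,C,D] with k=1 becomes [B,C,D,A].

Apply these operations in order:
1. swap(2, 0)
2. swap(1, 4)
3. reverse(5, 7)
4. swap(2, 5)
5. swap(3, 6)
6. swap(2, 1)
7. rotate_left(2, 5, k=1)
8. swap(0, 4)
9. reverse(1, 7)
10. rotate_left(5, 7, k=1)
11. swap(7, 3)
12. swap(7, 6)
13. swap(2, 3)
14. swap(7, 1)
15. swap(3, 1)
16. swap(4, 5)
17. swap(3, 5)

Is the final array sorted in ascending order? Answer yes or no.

Answer: yes

Derivation:
After 1 (swap(2, 0)): [D, C, A, B, G, H, E, F]
After 2 (swap(1, 4)): [D, G, A, B, C, H, E, F]
After 3 (reverse(5, 7)): [D, G, A, B, C, F, E, H]
After 4 (swap(2, 5)): [D, G, F, B, C, A, E, H]
After 5 (swap(3, 6)): [D, G, F, E, C, A, B, H]
After 6 (swap(2, 1)): [D, F, G, E, C, A, B, H]
After 7 (rotate_left(2, 5, k=1)): [D, F, E, C, A, G, B, H]
After 8 (swap(0, 4)): [A, F, E, C, D, G, B, H]
After 9 (reverse(1, 7)): [A, H, B, G, D, C, E, F]
After 10 (rotate_left(5, 7, k=1)): [A, H, B, G, D, E, F, C]
After 11 (swap(7, 3)): [A, H, B, C, D, E, F, G]
After 12 (swap(7, 6)): [A, H, B, C, D, E, G, F]
After 13 (swap(2, 3)): [A, H, C, B, D, E, G, F]
After 14 (swap(7, 1)): [A, F, C, B, D, E, G, H]
After 15 (swap(3, 1)): [A, B, C, F, D, E, G, H]
After 16 (swap(4, 5)): [A, B, C, F, E, D, G, H]
After 17 (swap(3, 5)): [A, B, C, D, E, F, G, H]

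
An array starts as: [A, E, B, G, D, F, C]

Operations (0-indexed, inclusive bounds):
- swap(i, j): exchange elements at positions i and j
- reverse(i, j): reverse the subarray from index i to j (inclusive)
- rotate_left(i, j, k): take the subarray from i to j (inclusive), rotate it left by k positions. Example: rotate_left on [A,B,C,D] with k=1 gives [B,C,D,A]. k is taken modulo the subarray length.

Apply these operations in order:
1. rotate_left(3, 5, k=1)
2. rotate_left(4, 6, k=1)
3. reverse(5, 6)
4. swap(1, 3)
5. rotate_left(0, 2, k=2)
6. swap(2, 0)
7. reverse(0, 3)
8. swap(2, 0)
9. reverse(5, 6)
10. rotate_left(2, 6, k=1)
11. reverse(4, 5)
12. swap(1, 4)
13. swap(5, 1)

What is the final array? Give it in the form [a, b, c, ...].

After 1 (rotate_left(3, 5, k=1)): [A, E, B, D, F, G, C]
After 2 (rotate_left(4, 6, k=1)): [A, E, B, D, G, C, F]
After 3 (reverse(5, 6)): [A, E, B, D, G, F, C]
After 4 (swap(1, 3)): [A, D, B, E, G, F, C]
After 5 (rotate_left(0, 2, k=2)): [B, A, D, E, G, F, C]
After 6 (swap(2, 0)): [D, A, B, E, G, F, C]
After 7 (reverse(0, 3)): [E, B, A, D, G, F, C]
After 8 (swap(2, 0)): [A, B, E, D, G, F, C]
After 9 (reverse(5, 6)): [A, B, E, D, G, C, F]
After 10 (rotate_left(2, 6, k=1)): [A, B, D, G, C, F, E]
After 11 (reverse(4, 5)): [A, B, D, G, F, C, E]
After 12 (swap(1, 4)): [A, F, D, G, B, C, E]
After 13 (swap(5, 1)): [A, C, D, G, B, F, E]

Answer: [A, C, D, G, B, F, E]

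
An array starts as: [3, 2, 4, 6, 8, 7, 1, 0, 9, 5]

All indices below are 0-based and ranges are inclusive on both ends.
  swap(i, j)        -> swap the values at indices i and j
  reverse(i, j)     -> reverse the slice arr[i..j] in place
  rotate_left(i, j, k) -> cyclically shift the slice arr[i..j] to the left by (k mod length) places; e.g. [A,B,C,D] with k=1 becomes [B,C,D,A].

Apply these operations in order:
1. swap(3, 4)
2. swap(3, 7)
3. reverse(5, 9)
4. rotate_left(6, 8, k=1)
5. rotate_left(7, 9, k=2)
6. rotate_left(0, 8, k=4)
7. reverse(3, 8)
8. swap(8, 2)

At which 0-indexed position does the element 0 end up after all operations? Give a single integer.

After 1 (swap(3, 4)): [3, 2, 4, 8, 6, 7, 1, 0, 9, 5]
After 2 (swap(3, 7)): [3, 2, 4, 0, 6, 7, 1, 8, 9, 5]
After 3 (reverse(5, 9)): [3, 2, 4, 0, 6, 5, 9, 8, 1, 7]
After 4 (rotate_left(6, 8, k=1)): [3, 2, 4, 0, 6, 5, 8, 1, 9, 7]
After 5 (rotate_left(7, 9, k=2)): [3, 2, 4, 0, 6, 5, 8, 7, 1, 9]
After 6 (rotate_left(0, 8, k=4)): [6, 5, 8, 7, 1, 3, 2, 4, 0, 9]
After 7 (reverse(3, 8)): [6, 5, 8, 0, 4, 2, 3, 1, 7, 9]
After 8 (swap(8, 2)): [6, 5, 7, 0, 4, 2, 3, 1, 8, 9]

Answer: 3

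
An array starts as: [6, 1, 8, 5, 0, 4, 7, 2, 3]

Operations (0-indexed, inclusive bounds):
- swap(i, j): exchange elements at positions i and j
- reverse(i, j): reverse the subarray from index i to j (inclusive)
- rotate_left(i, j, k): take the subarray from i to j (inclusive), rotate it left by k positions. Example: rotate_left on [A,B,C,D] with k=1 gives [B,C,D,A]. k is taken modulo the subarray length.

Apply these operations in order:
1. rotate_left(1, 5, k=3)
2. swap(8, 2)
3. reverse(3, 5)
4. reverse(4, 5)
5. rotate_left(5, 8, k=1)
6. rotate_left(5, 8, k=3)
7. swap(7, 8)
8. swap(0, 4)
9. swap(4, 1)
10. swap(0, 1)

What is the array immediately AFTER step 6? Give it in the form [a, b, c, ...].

After 1 (rotate_left(1, 5, k=3)): [6, 0, 4, 1, 8, 5, 7, 2, 3]
After 2 (swap(8, 2)): [6, 0, 3, 1, 8, 5, 7, 2, 4]
After 3 (reverse(3, 5)): [6, 0, 3, 5, 8, 1, 7, 2, 4]
After 4 (reverse(4, 5)): [6, 0, 3, 5, 1, 8, 7, 2, 4]
After 5 (rotate_left(5, 8, k=1)): [6, 0, 3, 5, 1, 7, 2, 4, 8]
After 6 (rotate_left(5, 8, k=3)): [6, 0, 3, 5, 1, 8, 7, 2, 4]

Answer: [6, 0, 3, 5, 1, 8, 7, 2, 4]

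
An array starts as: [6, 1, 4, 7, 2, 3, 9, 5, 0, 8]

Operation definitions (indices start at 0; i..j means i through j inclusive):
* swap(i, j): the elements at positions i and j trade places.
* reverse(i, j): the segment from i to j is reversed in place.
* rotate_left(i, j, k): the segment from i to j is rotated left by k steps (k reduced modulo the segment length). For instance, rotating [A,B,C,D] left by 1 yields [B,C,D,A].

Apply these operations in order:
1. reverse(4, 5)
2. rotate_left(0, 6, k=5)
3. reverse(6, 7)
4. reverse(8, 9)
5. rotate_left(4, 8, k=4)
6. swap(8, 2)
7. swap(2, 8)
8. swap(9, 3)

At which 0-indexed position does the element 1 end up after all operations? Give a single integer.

Answer: 9

Derivation:
After 1 (reverse(4, 5)): [6, 1, 4, 7, 3, 2, 9, 5, 0, 8]
After 2 (rotate_left(0, 6, k=5)): [2, 9, 6, 1, 4, 7, 3, 5, 0, 8]
After 3 (reverse(6, 7)): [2, 9, 6, 1, 4, 7, 5, 3, 0, 8]
After 4 (reverse(8, 9)): [2, 9, 6, 1, 4, 7, 5, 3, 8, 0]
After 5 (rotate_left(4, 8, k=4)): [2, 9, 6, 1, 8, 4, 7, 5, 3, 0]
After 6 (swap(8, 2)): [2, 9, 3, 1, 8, 4, 7, 5, 6, 0]
After 7 (swap(2, 8)): [2, 9, 6, 1, 8, 4, 7, 5, 3, 0]
After 8 (swap(9, 3)): [2, 9, 6, 0, 8, 4, 7, 5, 3, 1]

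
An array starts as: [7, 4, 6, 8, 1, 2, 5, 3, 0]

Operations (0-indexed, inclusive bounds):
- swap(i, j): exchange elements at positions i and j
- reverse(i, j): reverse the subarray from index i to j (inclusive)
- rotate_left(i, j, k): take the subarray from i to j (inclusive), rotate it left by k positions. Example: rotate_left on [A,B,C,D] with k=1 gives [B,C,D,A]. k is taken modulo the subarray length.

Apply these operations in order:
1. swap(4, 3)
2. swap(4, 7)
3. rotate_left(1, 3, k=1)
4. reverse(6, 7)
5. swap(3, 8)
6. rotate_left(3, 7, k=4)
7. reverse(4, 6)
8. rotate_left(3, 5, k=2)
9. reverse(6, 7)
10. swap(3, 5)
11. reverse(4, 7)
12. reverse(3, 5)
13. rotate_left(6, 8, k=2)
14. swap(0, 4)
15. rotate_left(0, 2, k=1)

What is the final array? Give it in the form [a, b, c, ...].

Answer: [6, 1, 0, 8, 7, 2, 4, 3, 5]

Derivation:
After 1 (swap(4, 3)): [7, 4, 6, 1, 8, 2, 5, 3, 0]
After 2 (swap(4, 7)): [7, 4, 6, 1, 3, 2, 5, 8, 0]
After 3 (rotate_left(1, 3, k=1)): [7, 6, 1, 4, 3, 2, 5, 8, 0]
After 4 (reverse(6, 7)): [7, 6, 1, 4, 3, 2, 8, 5, 0]
After 5 (swap(3, 8)): [7, 6, 1, 0, 3, 2, 8, 5, 4]
After 6 (rotate_left(3, 7, k=4)): [7, 6, 1, 5, 0, 3, 2, 8, 4]
After 7 (reverse(4, 6)): [7, 6, 1, 5, 2, 3, 0, 8, 4]
After 8 (rotate_left(3, 5, k=2)): [7, 6, 1, 3, 5, 2, 0, 8, 4]
After 9 (reverse(6, 7)): [7, 6, 1, 3, 5, 2, 8, 0, 4]
After 10 (swap(3, 5)): [7, 6, 1, 2, 5, 3, 8, 0, 4]
After 11 (reverse(4, 7)): [7, 6, 1, 2, 0, 8, 3, 5, 4]
After 12 (reverse(3, 5)): [7, 6, 1, 8, 0, 2, 3, 5, 4]
After 13 (rotate_left(6, 8, k=2)): [7, 6, 1, 8, 0, 2, 4, 3, 5]
After 14 (swap(0, 4)): [0, 6, 1, 8, 7, 2, 4, 3, 5]
After 15 (rotate_left(0, 2, k=1)): [6, 1, 0, 8, 7, 2, 4, 3, 5]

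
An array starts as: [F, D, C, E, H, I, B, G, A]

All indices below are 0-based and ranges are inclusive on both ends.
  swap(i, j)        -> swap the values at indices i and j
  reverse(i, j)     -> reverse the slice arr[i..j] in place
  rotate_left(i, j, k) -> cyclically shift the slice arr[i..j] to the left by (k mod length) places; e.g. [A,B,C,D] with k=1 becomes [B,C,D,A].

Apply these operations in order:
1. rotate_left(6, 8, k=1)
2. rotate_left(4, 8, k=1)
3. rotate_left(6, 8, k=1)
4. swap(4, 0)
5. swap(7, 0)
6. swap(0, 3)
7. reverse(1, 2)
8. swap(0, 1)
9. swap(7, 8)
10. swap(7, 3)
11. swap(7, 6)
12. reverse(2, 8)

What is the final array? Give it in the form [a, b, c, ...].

Answer: [C, E, I, B, H, G, F, A, D]

Derivation:
After 1 (rotate_left(6, 8, k=1)): [F, D, C, E, H, I, G, A, B]
After 2 (rotate_left(4, 8, k=1)): [F, D, C, E, I, G, A, B, H]
After 3 (rotate_left(6, 8, k=1)): [F, D, C, E, I, G, B, H, A]
After 4 (swap(4, 0)): [I, D, C, E, F, G, B, H, A]
After 5 (swap(7, 0)): [H, D, C, E, F, G, B, I, A]
After 6 (swap(0, 3)): [E, D, C, H, F, G, B, I, A]
After 7 (reverse(1, 2)): [E, C, D, H, F, G, B, I, A]
After 8 (swap(0, 1)): [C, E, D, H, F, G, B, I, A]
After 9 (swap(7, 8)): [C, E, D, H, F, G, B, A, I]
After 10 (swap(7, 3)): [C, E, D, A, F, G, B, H, I]
After 11 (swap(7, 6)): [C, E, D, A, F, G, H, B, I]
After 12 (reverse(2, 8)): [C, E, I, B, H, G, F, A, D]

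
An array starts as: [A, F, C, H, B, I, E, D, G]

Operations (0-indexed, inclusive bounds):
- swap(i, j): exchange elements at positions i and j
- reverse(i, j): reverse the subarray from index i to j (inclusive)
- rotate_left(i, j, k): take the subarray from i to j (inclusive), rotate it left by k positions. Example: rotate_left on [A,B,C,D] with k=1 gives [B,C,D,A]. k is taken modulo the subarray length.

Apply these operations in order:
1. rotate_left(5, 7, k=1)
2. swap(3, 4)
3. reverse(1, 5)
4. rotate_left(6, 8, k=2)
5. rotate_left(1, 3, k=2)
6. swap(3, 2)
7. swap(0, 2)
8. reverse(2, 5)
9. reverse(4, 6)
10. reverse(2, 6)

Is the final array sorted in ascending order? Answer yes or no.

Answer: no

Derivation:
After 1 (rotate_left(5, 7, k=1)): [A, F, C, H, B, E, D, I, G]
After 2 (swap(3, 4)): [A, F, C, B, H, E, D, I, G]
After 3 (reverse(1, 5)): [A, E, H, B, C, F, D, I, G]
After 4 (rotate_left(6, 8, k=2)): [A, E, H, B, C, F, G, D, I]
After 5 (rotate_left(1, 3, k=2)): [A, B, E, H, C, F, G, D, I]
After 6 (swap(3, 2)): [A, B, H, E, C, F, G, D, I]
After 7 (swap(0, 2)): [H, B, A, E, C, F, G, D, I]
After 8 (reverse(2, 5)): [H, B, F, C, E, A, G, D, I]
After 9 (reverse(4, 6)): [H, B, F, C, G, A, E, D, I]
After 10 (reverse(2, 6)): [H, B, E, A, G, C, F, D, I]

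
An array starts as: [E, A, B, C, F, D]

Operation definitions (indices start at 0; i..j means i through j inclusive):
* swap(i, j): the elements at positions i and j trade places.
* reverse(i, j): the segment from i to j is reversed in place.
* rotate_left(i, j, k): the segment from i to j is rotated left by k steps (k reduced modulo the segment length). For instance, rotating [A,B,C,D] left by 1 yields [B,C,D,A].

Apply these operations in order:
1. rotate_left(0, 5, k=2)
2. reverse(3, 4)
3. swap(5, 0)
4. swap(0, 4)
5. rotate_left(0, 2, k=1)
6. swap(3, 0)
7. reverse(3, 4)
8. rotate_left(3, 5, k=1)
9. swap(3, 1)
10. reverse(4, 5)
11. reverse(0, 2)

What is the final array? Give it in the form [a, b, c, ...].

Answer: [D, C, E, F, A, B]

Derivation:
After 1 (rotate_left(0, 5, k=2)): [B, C, F, D, E, A]
After 2 (reverse(3, 4)): [B, C, F, E, D, A]
After 3 (swap(5, 0)): [A, C, F, E, D, B]
After 4 (swap(0, 4)): [D, C, F, E, A, B]
After 5 (rotate_left(0, 2, k=1)): [C, F, D, E, A, B]
After 6 (swap(3, 0)): [E, F, D, C, A, B]
After 7 (reverse(3, 4)): [E, F, D, A, C, B]
After 8 (rotate_left(3, 5, k=1)): [E, F, D, C, B, A]
After 9 (swap(3, 1)): [E, C, D, F, B, A]
After 10 (reverse(4, 5)): [E, C, D, F, A, B]
After 11 (reverse(0, 2)): [D, C, E, F, A, B]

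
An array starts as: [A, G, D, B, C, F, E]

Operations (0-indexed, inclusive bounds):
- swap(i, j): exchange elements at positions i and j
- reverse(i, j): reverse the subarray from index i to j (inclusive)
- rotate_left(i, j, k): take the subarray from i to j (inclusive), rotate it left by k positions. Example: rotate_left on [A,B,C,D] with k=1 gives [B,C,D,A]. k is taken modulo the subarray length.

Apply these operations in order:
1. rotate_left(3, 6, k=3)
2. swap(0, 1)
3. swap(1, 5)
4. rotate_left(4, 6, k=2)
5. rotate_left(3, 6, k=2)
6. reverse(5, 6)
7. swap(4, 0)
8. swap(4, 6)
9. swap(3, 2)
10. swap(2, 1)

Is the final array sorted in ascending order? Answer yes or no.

After 1 (rotate_left(3, 6, k=3)): [A, G, D, E, B, C, F]
After 2 (swap(0, 1)): [G, A, D, E, B, C, F]
After 3 (swap(1, 5)): [G, C, D, E, B, A, F]
After 4 (rotate_left(4, 6, k=2)): [G, C, D, E, F, B, A]
After 5 (rotate_left(3, 6, k=2)): [G, C, D, B, A, E, F]
After 6 (reverse(5, 6)): [G, C, D, B, A, F, E]
After 7 (swap(4, 0)): [A, C, D, B, G, F, E]
After 8 (swap(4, 6)): [A, C, D, B, E, F, G]
After 9 (swap(3, 2)): [A, C, B, D, E, F, G]
After 10 (swap(2, 1)): [A, B, C, D, E, F, G]

Answer: yes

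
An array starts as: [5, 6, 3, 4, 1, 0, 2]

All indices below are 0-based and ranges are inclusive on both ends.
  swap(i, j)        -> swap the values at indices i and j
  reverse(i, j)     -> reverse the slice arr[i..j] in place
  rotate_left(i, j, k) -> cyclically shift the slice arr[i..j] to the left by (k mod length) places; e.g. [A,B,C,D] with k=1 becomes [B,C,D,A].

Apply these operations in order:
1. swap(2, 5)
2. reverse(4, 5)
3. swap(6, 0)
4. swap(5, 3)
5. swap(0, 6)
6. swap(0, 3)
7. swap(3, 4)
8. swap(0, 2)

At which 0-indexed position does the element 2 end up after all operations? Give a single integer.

After 1 (swap(2, 5)): [5, 6, 0, 4, 1, 3, 2]
After 2 (reverse(4, 5)): [5, 6, 0, 4, 3, 1, 2]
After 3 (swap(6, 0)): [2, 6, 0, 4, 3, 1, 5]
After 4 (swap(5, 3)): [2, 6, 0, 1, 3, 4, 5]
After 5 (swap(0, 6)): [5, 6, 0, 1, 3, 4, 2]
After 6 (swap(0, 3)): [1, 6, 0, 5, 3, 4, 2]
After 7 (swap(3, 4)): [1, 6, 0, 3, 5, 4, 2]
After 8 (swap(0, 2)): [0, 6, 1, 3, 5, 4, 2]

Answer: 6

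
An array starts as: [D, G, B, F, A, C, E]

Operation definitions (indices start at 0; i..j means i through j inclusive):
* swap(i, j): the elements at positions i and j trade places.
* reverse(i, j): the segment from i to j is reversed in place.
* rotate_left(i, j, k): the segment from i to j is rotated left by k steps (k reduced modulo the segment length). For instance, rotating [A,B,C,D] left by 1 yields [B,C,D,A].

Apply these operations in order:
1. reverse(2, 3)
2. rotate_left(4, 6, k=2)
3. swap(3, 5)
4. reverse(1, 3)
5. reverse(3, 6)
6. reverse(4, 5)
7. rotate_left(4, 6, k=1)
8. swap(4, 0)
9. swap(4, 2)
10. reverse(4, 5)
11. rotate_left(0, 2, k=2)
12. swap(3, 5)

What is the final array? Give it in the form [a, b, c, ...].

After 1 (reverse(2, 3)): [D, G, F, B, A, C, E]
After 2 (rotate_left(4, 6, k=2)): [D, G, F, B, E, A, C]
After 3 (swap(3, 5)): [D, G, F, A, E, B, C]
After 4 (reverse(1, 3)): [D, A, F, G, E, B, C]
After 5 (reverse(3, 6)): [D, A, F, C, B, E, G]
After 6 (reverse(4, 5)): [D, A, F, C, E, B, G]
After 7 (rotate_left(4, 6, k=1)): [D, A, F, C, B, G, E]
After 8 (swap(4, 0)): [B, A, F, C, D, G, E]
After 9 (swap(4, 2)): [B, A, D, C, F, G, E]
After 10 (reverse(4, 5)): [B, A, D, C, G, F, E]
After 11 (rotate_left(0, 2, k=2)): [D, B, A, C, G, F, E]
After 12 (swap(3, 5)): [D, B, A, F, G, C, E]

Answer: [D, B, A, F, G, C, E]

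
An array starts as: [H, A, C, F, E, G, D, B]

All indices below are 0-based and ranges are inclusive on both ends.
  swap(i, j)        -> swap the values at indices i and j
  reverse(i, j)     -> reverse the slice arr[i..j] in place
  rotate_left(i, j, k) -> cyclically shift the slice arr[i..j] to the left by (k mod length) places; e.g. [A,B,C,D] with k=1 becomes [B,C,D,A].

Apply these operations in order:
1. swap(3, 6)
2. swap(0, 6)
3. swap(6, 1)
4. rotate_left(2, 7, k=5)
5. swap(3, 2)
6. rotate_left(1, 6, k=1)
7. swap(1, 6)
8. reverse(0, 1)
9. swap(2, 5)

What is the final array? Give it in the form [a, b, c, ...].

After 1 (swap(3, 6)): [H, A, C, D, E, G, F, B]
After 2 (swap(0, 6)): [F, A, C, D, E, G, H, B]
After 3 (swap(6, 1)): [F, H, C, D, E, G, A, B]
After 4 (rotate_left(2, 7, k=5)): [F, H, B, C, D, E, G, A]
After 5 (swap(3, 2)): [F, H, C, B, D, E, G, A]
After 6 (rotate_left(1, 6, k=1)): [F, C, B, D, E, G, H, A]
After 7 (swap(1, 6)): [F, H, B, D, E, G, C, A]
After 8 (reverse(0, 1)): [H, F, B, D, E, G, C, A]
After 9 (swap(2, 5)): [H, F, G, D, E, B, C, A]

Answer: [H, F, G, D, E, B, C, A]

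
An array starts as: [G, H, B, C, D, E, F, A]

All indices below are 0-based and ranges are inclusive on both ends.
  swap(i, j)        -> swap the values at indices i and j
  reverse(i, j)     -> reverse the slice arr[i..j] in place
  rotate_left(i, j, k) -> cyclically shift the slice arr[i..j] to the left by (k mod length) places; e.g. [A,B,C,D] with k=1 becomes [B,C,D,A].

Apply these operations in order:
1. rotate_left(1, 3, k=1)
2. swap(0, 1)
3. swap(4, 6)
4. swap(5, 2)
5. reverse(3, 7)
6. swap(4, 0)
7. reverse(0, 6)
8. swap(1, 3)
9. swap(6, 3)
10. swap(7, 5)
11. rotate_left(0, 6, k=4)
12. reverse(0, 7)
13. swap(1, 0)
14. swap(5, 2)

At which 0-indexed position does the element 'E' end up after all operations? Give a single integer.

After 1 (rotate_left(1, 3, k=1)): [G, B, C, H, D, E, F, A]
After 2 (swap(0, 1)): [B, G, C, H, D, E, F, A]
After 3 (swap(4, 6)): [B, G, C, H, F, E, D, A]
After 4 (swap(5, 2)): [B, G, E, H, F, C, D, A]
After 5 (reverse(3, 7)): [B, G, E, A, D, C, F, H]
After 6 (swap(4, 0)): [D, G, E, A, B, C, F, H]
After 7 (reverse(0, 6)): [F, C, B, A, E, G, D, H]
After 8 (swap(1, 3)): [F, A, B, C, E, G, D, H]
After 9 (swap(6, 3)): [F, A, B, D, E, G, C, H]
After 10 (swap(7, 5)): [F, A, B, D, E, H, C, G]
After 11 (rotate_left(0, 6, k=4)): [E, H, C, F, A, B, D, G]
After 12 (reverse(0, 7)): [G, D, B, A, F, C, H, E]
After 13 (swap(1, 0)): [D, G, B, A, F, C, H, E]
After 14 (swap(5, 2)): [D, G, C, A, F, B, H, E]

Answer: 7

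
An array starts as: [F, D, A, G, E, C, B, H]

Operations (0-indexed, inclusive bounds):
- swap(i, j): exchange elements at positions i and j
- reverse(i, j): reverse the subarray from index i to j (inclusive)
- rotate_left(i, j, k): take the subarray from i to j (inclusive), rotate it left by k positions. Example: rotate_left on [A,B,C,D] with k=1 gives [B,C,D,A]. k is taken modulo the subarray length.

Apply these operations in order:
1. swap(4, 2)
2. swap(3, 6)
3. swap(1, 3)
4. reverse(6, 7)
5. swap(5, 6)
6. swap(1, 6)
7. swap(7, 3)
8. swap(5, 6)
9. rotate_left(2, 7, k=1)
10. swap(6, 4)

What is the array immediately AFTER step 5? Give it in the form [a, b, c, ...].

Answer: [F, B, E, D, A, H, C, G]

Derivation:
After 1 (swap(4, 2)): [F, D, E, G, A, C, B, H]
After 2 (swap(3, 6)): [F, D, E, B, A, C, G, H]
After 3 (swap(1, 3)): [F, B, E, D, A, C, G, H]
After 4 (reverse(6, 7)): [F, B, E, D, A, C, H, G]
After 5 (swap(5, 6)): [F, B, E, D, A, H, C, G]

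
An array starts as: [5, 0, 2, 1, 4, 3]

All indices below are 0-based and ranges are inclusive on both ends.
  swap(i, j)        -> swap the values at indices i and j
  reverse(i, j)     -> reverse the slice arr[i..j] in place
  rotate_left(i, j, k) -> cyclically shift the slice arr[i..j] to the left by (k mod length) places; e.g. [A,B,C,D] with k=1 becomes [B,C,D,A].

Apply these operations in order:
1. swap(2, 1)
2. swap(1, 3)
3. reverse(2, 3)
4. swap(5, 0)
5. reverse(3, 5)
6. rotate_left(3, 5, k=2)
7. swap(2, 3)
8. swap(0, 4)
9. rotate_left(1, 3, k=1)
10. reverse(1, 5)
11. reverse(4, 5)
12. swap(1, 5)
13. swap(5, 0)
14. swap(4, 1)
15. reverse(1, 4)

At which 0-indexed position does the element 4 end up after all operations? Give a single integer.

Answer: 0

Derivation:
After 1 (swap(2, 1)): [5, 2, 0, 1, 4, 3]
After 2 (swap(1, 3)): [5, 1, 0, 2, 4, 3]
After 3 (reverse(2, 3)): [5, 1, 2, 0, 4, 3]
After 4 (swap(5, 0)): [3, 1, 2, 0, 4, 5]
After 5 (reverse(3, 5)): [3, 1, 2, 5, 4, 0]
After 6 (rotate_left(3, 5, k=2)): [3, 1, 2, 0, 5, 4]
After 7 (swap(2, 3)): [3, 1, 0, 2, 5, 4]
After 8 (swap(0, 4)): [5, 1, 0, 2, 3, 4]
After 9 (rotate_left(1, 3, k=1)): [5, 0, 2, 1, 3, 4]
After 10 (reverse(1, 5)): [5, 4, 3, 1, 2, 0]
After 11 (reverse(4, 5)): [5, 4, 3, 1, 0, 2]
After 12 (swap(1, 5)): [5, 2, 3, 1, 0, 4]
After 13 (swap(5, 0)): [4, 2, 3, 1, 0, 5]
After 14 (swap(4, 1)): [4, 0, 3, 1, 2, 5]
After 15 (reverse(1, 4)): [4, 2, 1, 3, 0, 5]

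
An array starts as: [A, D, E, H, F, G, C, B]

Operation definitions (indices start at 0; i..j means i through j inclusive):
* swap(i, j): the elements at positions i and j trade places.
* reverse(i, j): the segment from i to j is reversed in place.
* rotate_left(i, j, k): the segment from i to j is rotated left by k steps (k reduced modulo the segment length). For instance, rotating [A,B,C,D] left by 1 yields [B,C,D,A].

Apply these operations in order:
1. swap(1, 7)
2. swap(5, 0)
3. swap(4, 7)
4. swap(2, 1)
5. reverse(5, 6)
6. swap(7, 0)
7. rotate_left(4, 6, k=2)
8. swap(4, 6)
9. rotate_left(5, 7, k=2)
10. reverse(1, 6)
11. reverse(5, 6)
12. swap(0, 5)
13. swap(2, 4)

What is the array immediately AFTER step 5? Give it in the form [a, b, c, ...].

After 1 (swap(1, 7)): [A, B, E, H, F, G, C, D]
After 2 (swap(5, 0)): [G, B, E, H, F, A, C, D]
After 3 (swap(4, 7)): [G, B, E, H, D, A, C, F]
After 4 (swap(2, 1)): [G, E, B, H, D, A, C, F]
After 5 (reverse(5, 6)): [G, E, B, H, D, C, A, F]

Answer: [G, E, B, H, D, C, A, F]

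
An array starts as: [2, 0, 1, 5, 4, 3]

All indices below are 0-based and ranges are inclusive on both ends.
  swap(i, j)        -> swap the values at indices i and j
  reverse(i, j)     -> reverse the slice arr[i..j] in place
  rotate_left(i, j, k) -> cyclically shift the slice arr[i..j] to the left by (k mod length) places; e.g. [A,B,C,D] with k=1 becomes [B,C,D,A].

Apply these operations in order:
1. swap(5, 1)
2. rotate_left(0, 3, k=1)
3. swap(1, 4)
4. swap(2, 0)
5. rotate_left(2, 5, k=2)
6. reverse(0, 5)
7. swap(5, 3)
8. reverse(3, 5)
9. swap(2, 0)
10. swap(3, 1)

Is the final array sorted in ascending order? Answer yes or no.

Answer: yes

Derivation:
After 1 (swap(5, 1)): [2, 3, 1, 5, 4, 0]
After 2 (rotate_left(0, 3, k=1)): [3, 1, 5, 2, 4, 0]
After 3 (swap(1, 4)): [3, 4, 5, 2, 1, 0]
After 4 (swap(2, 0)): [5, 4, 3, 2, 1, 0]
After 5 (rotate_left(2, 5, k=2)): [5, 4, 1, 0, 3, 2]
After 6 (reverse(0, 5)): [2, 3, 0, 1, 4, 5]
After 7 (swap(5, 3)): [2, 3, 0, 5, 4, 1]
After 8 (reverse(3, 5)): [2, 3, 0, 1, 4, 5]
After 9 (swap(2, 0)): [0, 3, 2, 1, 4, 5]
After 10 (swap(3, 1)): [0, 1, 2, 3, 4, 5]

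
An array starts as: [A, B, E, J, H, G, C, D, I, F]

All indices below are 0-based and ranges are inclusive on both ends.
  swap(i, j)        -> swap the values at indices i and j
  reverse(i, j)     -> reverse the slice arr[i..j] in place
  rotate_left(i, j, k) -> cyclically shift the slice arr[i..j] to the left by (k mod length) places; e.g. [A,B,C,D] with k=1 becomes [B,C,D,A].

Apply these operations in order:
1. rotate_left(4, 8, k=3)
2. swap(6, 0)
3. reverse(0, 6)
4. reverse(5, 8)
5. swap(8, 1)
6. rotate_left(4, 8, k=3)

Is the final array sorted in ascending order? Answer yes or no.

Answer: no

Derivation:
After 1 (rotate_left(4, 8, k=3)): [A, B, E, J, D, I, H, G, C, F]
After 2 (swap(6, 0)): [H, B, E, J, D, I, A, G, C, F]
After 3 (reverse(0, 6)): [A, I, D, J, E, B, H, G, C, F]
After 4 (reverse(5, 8)): [A, I, D, J, E, C, G, H, B, F]
After 5 (swap(8, 1)): [A, B, D, J, E, C, G, H, I, F]
After 6 (rotate_left(4, 8, k=3)): [A, B, D, J, H, I, E, C, G, F]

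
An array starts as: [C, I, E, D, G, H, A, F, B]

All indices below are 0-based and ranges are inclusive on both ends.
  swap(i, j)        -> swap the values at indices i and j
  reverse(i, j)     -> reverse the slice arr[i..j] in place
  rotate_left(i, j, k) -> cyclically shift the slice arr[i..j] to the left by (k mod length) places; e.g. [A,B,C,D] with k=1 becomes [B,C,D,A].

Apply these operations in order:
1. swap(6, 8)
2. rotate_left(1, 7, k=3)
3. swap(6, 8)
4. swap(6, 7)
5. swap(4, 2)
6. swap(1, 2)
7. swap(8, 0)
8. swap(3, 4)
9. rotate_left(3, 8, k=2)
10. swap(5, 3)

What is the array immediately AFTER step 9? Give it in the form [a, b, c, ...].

Answer: [E, F, G, I, D, A, C, H, B]

Derivation:
After 1 (swap(6, 8)): [C, I, E, D, G, H, B, F, A]
After 2 (rotate_left(1, 7, k=3)): [C, G, H, B, F, I, E, D, A]
After 3 (swap(6, 8)): [C, G, H, B, F, I, A, D, E]
After 4 (swap(6, 7)): [C, G, H, B, F, I, D, A, E]
After 5 (swap(4, 2)): [C, G, F, B, H, I, D, A, E]
After 6 (swap(1, 2)): [C, F, G, B, H, I, D, A, E]
After 7 (swap(8, 0)): [E, F, G, B, H, I, D, A, C]
After 8 (swap(3, 4)): [E, F, G, H, B, I, D, A, C]
After 9 (rotate_left(3, 8, k=2)): [E, F, G, I, D, A, C, H, B]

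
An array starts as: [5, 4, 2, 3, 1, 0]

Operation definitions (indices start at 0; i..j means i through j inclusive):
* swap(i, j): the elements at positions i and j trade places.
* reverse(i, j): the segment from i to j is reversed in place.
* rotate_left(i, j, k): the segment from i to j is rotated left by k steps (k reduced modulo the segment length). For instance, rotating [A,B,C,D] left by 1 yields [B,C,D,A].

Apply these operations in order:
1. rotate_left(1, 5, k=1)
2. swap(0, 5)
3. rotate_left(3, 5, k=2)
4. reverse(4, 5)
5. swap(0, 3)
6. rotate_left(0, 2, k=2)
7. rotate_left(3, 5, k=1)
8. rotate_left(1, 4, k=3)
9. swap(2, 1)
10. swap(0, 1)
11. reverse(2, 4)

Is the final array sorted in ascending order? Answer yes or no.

Answer: no

Derivation:
After 1 (rotate_left(1, 5, k=1)): [5, 2, 3, 1, 0, 4]
After 2 (swap(0, 5)): [4, 2, 3, 1, 0, 5]
After 3 (rotate_left(3, 5, k=2)): [4, 2, 3, 5, 1, 0]
After 4 (reverse(4, 5)): [4, 2, 3, 5, 0, 1]
After 5 (swap(0, 3)): [5, 2, 3, 4, 0, 1]
After 6 (rotate_left(0, 2, k=2)): [3, 5, 2, 4, 0, 1]
After 7 (rotate_left(3, 5, k=1)): [3, 5, 2, 0, 1, 4]
After 8 (rotate_left(1, 4, k=3)): [3, 1, 5, 2, 0, 4]
After 9 (swap(2, 1)): [3, 5, 1, 2, 0, 4]
After 10 (swap(0, 1)): [5, 3, 1, 2, 0, 4]
After 11 (reverse(2, 4)): [5, 3, 0, 2, 1, 4]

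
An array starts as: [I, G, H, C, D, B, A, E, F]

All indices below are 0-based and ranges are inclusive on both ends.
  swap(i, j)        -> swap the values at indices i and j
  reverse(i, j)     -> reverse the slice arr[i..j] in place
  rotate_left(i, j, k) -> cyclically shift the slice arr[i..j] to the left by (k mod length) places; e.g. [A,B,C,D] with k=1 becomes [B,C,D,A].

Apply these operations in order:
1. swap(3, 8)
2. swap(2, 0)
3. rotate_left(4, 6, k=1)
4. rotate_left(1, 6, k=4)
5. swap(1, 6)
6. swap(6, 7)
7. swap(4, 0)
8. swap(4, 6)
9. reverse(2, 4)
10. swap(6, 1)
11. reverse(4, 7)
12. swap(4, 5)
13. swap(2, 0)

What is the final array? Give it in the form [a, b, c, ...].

After 1 (swap(3, 8)): [I, G, H, F, D, B, A, E, C]
After 2 (swap(2, 0)): [H, G, I, F, D, B, A, E, C]
After 3 (rotate_left(4, 6, k=1)): [H, G, I, F, B, A, D, E, C]
After 4 (rotate_left(1, 6, k=4)): [H, A, D, G, I, F, B, E, C]
After 5 (swap(1, 6)): [H, B, D, G, I, F, A, E, C]
After 6 (swap(6, 7)): [H, B, D, G, I, F, E, A, C]
After 7 (swap(4, 0)): [I, B, D, G, H, F, E, A, C]
After 8 (swap(4, 6)): [I, B, D, G, E, F, H, A, C]
After 9 (reverse(2, 4)): [I, B, E, G, D, F, H, A, C]
After 10 (swap(6, 1)): [I, H, E, G, D, F, B, A, C]
After 11 (reverse(4, 7)): [I, H, E, G, A, B, F, D, C]
After 12 (swap(4, 5)): [I, H, E, G, B, A, F, D, C]
After 13 (swap(2, 0)): [E, H, I, G, B, A, F, D, C]

Answer: [E, H, I, G, B, A, F, D, C]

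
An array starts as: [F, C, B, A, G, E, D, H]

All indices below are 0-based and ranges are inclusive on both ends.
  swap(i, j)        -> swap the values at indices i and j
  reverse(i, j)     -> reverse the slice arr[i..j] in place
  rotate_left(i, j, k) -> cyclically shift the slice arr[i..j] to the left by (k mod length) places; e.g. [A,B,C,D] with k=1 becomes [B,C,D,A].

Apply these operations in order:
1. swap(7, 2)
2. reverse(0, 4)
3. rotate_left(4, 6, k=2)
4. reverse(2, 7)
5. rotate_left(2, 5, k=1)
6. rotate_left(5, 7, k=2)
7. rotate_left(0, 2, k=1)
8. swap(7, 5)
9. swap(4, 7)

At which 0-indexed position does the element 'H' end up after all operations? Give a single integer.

After 1 (swap(7, 2)): [F, C, H, A, G, E, D, B]
After 2 (reverse(0, 4)): [G, A, H, C, F, E, D, B]
After 3 (rotate_left(4, 6, k=2)): [G, A, H, C, D, F, E, B]
After 4 (reverse(2, 7)): [G, A, B, E, F, D, C, H]
After 5 (rotate_left(2, 5, k=1)): [G, A, E, F, D, B, C, H]
After 6 (rotate_left(5, 7, k=2)): [G, A, E, F, D, H, B, C]
After 7 (rotate_left(0, 2, k=1)): [A, E, G, F, D, H, B, C]
After 8 (swap(7, 5)): [A, E, G, F, D, C, B, H]
After 9 (swap(4, 7)): [A, E, G, F, H, C, B, D]

Answer: 4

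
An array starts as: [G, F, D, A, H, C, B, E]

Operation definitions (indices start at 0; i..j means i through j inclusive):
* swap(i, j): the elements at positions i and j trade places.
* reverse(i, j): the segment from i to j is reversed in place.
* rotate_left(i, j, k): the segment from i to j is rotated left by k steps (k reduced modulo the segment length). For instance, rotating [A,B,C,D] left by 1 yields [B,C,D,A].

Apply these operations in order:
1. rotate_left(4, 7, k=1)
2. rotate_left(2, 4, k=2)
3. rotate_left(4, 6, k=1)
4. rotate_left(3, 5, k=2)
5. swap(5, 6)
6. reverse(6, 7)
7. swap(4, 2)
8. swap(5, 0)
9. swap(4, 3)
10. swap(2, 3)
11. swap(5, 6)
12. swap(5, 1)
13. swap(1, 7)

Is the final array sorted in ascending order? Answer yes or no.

After 1 (rotate_left(4, 7, k=1)): [G, F, D, A, C, B, E, H]
After 2 (rotate_left(2, 4, k=2)): [G, F, C, D, A, B, E, H]
After 3 (rotate_left(4, 6, k=1)): [G, F, C, D, B, E, A, H]
After 4 (rotate_left(3, 5, k=2)): [G, F, C, E, D, B, A, H]
After 5 (swap(5, 6)): [G, F, C, E, D, A, B, H]
After 6 (reverse(6, 7)): [G, F, C, E, D, A, H, B]
After 7 (swap(4, 2)): [G, F, D, E, C, A, H, B]
After 8 (swap(5, 0)): [A, F, D, E, C, G, H, B]
After 9 (swap(4, 3)): [A, F, D, C, E, G, H, B]
After 10 (swap(2, 3)): [A, F, C, D, E, G, H, B]
After 11 (swap(5, 6)): [A, F, C, D, E, H, G, B]
After 12 (swap(5, 1)): [A, H, C, D, E, F, G, B]
After 13 (swap(1, 7)): [A, B, C, D, E, F, G, H]

Answer: yes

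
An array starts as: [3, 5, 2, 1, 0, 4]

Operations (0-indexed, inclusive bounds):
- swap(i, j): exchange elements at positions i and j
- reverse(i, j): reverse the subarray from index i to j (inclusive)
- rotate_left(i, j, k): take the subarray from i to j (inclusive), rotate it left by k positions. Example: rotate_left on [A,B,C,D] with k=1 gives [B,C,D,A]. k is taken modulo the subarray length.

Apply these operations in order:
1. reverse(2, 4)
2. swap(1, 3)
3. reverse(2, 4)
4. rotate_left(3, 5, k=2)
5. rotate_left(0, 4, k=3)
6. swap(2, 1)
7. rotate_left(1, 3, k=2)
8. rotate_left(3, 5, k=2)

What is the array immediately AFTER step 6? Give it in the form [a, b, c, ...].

Answer: [4, 3, 5, 1, 2, 0]

Derivation:
After 1 (reverse(2, 4)): [3, 5, 0, 1, 2, 4]
After 2 (swap(1, 3)): [3, 1, 0, 5, 2, 4]
After 3 (reverse(2, 4)): [3, 1, 2, 5, 0, 4]
After 4 (rotate_left(3, 5, k=2)): [3, 1, 2, 4, 5, 0]
After 5 (rotate_left(0, 4, k=3)): [4, 5, 3, 1, 2, 0]
After 6 (swap(2, 1)): [4, 3, 5, 1, 2, 0]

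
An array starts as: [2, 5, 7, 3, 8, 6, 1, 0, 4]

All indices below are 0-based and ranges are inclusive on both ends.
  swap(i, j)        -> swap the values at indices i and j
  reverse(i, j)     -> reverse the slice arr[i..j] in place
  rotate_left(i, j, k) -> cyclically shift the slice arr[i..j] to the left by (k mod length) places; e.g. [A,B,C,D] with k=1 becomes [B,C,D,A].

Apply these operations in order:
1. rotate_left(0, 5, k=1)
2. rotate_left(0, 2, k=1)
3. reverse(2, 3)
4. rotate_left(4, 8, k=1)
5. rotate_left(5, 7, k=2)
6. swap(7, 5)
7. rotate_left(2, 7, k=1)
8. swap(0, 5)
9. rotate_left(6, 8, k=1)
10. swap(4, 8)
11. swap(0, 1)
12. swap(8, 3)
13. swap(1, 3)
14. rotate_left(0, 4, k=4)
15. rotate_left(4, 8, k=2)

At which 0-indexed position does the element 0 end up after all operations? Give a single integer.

After 1 (rotate_left(0, 5, k=1)): [5, 7, 3, 8, 6, 2, 1, 0, 4]
After 2 (rotate_left(0, 2, k=1)): [7, 3, 5, 8, 6, 2, 1, 0, 4]
After 3 (reverse(2, 3)): [7, 3, 8, 5, 6, 2, 1, 0, 4]
After 4 (rotate_left(4, 8, k=1)): [7, 3, 8, 5, 2, 1, 0, 4, 6]
After 5 (rotate_left(5, 7, k=2)): [7, 3, 8, 5, 2, 4, 1, 0, 6]
After 6 (swap(7, 5)): [7, 3, 8, 5, 2, 0, 1, 4, 6]
After 7 (rotate_left(2, 7, k=1)): [7, 3, 5, 2, 0, 1, 4, 8, 6]
After 8 (swap(0, 5)): [1, 3, 5, 2, 0, 7, 4, 8, 6]
After 9 (rotate_left(6, 8, k=1)): [1, 3, 5, 2, 0, 7, 8, 6, 4]
After 10 (swap(4, 8)): [1, 3, 5, 2, 4, 7, 8, 6, 0]
After 11 (swap(0, 1)): [3, 1, 5, 2, 4, 7, 8, 6, 0]
After 12 (swap(8, 3)): [3, 1, 5, 0, 4, 7, 8, 6, 2]
After 13 (swap(1, 3)): [3, 0, 5, 1, 4, 7, 8, 6, 2]
After 14 (rotate_left(0, 4, k=4)): [4, 3, 0, 5, 1, 7, 8, 6, 2]
After 15 (rotate_left(4, 8, k=2)): [4, 3, 0, 5, 8, 6, 2, 1, 7]

Answer: 2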